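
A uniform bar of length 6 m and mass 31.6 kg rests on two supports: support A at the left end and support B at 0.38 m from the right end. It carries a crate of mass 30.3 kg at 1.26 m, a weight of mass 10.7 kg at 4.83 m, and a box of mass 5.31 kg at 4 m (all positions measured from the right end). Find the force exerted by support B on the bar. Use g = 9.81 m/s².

Sum moments about support A (its reaction then has zero moment arm).
Beam weight: 31.6 × 9.81 = 310 N down at 3 m → arm 3 m, τ = 310 × 3 = 930 N·m clockwise.
Crate: 30.3 × 9.81 = 297.2 N down at 1.26 m → arm 4.74 m, τ = 297.2 × 4.74 = 1409 N·m clockwise.
Weight: 10.7 × 9.81 = 105 N down at 4.83 m → arm 1.17 m, τ = 105 × 1.17 = 122.8 N·m clockwise.
Box: 5.31 × 9.81 = 52.09 N down at 4 m → arm 2 m, τ = 52.09 × 2 = 104.2 N·m clockwise.
Net load moment about support A = 2566 N·m clockwise.
Reaction R at support B is upward at 0.38 m, arm 5.62 m → moment R × 5.62 counterclockwise.
Balancing moments: R × 5.62 = 2566, giving R = 457 N.

R_B ≈ 457 N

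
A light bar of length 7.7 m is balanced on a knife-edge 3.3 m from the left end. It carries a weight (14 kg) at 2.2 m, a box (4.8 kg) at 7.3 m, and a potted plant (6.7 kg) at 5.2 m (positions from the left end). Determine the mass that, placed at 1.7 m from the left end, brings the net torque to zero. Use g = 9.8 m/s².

m ≈ 10.3 kg

Taking torques about the knife-edge (at 3.3 m from the left end):
Weight: 14 × 9.8 = 137.2 N down at 2.2 m → arm 1.1 m, τ = 137.2 × 1.1 = 150.9 N·m counterclockwise.
Box: 4.8 × 9.8 = 47.04 N down at 7.3 m → arm 4 m, τ = 47.04 × 4 = 188.2 N·m clockwise.
Potted plant: 6.7 × 9.8 = 65.66 N down at 5.2 m → arm 1.9 m, τ = 65.66 × 1.9 = 124.8 N·m clockwise.
Net moment of known loads = 162.1 N·m clockwise.
An unknown mass m at 1.7 m has arm 1.6 m; its moment is m·g·1.6 counterclockwise.
For rotational equilibrium, m × 9.8 × 1.6 = 162.1, so m = 162.1 / (9.8 × 1.6) = 10.3 kg.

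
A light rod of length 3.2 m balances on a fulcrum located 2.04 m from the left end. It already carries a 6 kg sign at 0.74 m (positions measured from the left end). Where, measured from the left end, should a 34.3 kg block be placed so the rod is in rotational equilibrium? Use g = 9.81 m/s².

x ≈ 2.27 m from the left end

Taking torques about the fulcrum (at 2.04 m from the left end):
Sign: 6 × 9.81 = 58.86 N down at 0.74 m → arm 1.3 m, τ = 58.86 × 1.3 = 76.52 N·m counterclockwise.
Net moment of existing loads = 76.52 N·m counterclockwise.
The block weighs 34.3 × 9.81 = 336.5 N and must supply an equal clockwise moment, so its lever arm about the fulcrum is 76.52 / 336.5 = 0.227 m.
That puts it at 2.04 + 0.227 = 2.27 m from the left end.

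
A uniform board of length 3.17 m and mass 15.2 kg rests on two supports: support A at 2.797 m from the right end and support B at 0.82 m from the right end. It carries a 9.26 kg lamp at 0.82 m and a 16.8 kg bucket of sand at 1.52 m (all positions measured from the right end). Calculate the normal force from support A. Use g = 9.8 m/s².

R_A ≈ 116 N

Take moments about support B.
Beam weight: 15.2 × 9.8 = 149 N down at 1.585 m → arm 0.765 m, τ = 149 × 0.765 = 114 N·m counterclockwise.
Lamp: acts at the support B, moment arm 0 → no torque.
Bucket of sand: 16.8 × 9.8 = 164.6 N down at 1.52 m → arm 0.7 m, τ = 164.6 × 0.7 = 115.2 N·m counterclockwise.
Net load moment about support B = 229.2 N·m counterclockwise.
Reaction R at support A is upward at 2.797 m, arm 1.977 m → moment R × 1.977 clockwise.
Στ = 0 ⇒ R × 1.977 = 229.2 ⇒ R = 116 N.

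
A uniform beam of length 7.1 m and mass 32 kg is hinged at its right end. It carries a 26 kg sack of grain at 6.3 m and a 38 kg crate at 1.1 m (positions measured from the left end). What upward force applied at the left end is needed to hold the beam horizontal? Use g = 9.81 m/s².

About the right end:
Beam weight: 32 × 9.81 = 313.9 N down at 3.55 m → arm 3.55 m, τ = 313.9 × 3.55 = 1114 N·m counterclockwise.
Sack of grain: 26 × 9.81 = 255.1 N down at 6.3 m → arm 0.8 m, τ = 255.1 × 0.8 = 204.1 N·m counterclockwise.
Crate: 38 × 9.81 = 372.8 N down at 1.1 m → arm 6 m, τ = 372.8 × 6 = 2237 N·m counterclockwise.
Net moment of the loads = 3555 N·m counterclockwise.
The upward force F acts at the left end, arm 7.1 m, giving F × 7.1 clockwise.
For rotational equilibrium, F × 7.1 = 3555, so F = 3555 / 7.1 = 501 N.

F ≈ 501 N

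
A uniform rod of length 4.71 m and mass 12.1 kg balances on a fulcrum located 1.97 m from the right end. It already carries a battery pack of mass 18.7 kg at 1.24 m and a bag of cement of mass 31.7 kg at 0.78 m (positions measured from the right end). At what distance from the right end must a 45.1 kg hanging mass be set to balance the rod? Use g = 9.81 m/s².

Choose the fulcrum (at 1.97 m from the right end) as the axis so the support reaction has zero arm there.
Beam weight: 12.1 × 9.81 = 118.7 N down at 2.355 m → arm 0.385 m, τ = 118.7 × 0.385 = 45.7 N·m counterclockwise.
Battery pack: 18.7 × 9.81 = 183.4 N down at 1.24 m → arm 0.73 m, τ = 183.4 × 0.73 = 133.9 N·m clockwise.
Bag of cement: 31.7 × 9.81 = 311 N down at 0.78 m → arm 1.19 m, τ = 311 × 1.19 = 370.1 N·m clockwise.
Net moment of existing loads = 458.3 N·m clockwise.
The hanging mass weighs 45.1 × 9.81 = 442.4 N and must supply an equal counterclockwise moment, so its lever arm about the fulcrum is 458.3 / 442.4 = 1.04 m.
That puts it at 1.97 + 1.04 = 3.01 m from the right end.

x ≈ 3.01 m from the right end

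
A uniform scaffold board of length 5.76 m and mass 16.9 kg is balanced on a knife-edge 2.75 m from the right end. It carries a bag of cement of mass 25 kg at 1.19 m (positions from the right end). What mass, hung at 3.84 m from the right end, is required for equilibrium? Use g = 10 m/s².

m ≈ 33.8 kg

Take moments about the knife-edge (at 2.75 m from the right end).
Beam weight: 16.9 × 10 = 169 N down at 2.88 m → arm 0.13 m, τ = 169 × 0.13 = 21.97 N·m counterclockwise.
Bag of cement: 25 × 10 = 250 N down at 1.19 m → arm 1.56 m, τ = 250 × 1.56 = 390 N·m clockwise.
Net moment of known loads = 368 N·m clockwise.
An unknown mass m at 3.84 m has arm 1.09 m; its moment is m·g·1.09 counterclockwise.
Setting net torque to zero: m × 10 × 1.09 = 368 → m = 368 / (10 × 1.09) = 33.8 kg.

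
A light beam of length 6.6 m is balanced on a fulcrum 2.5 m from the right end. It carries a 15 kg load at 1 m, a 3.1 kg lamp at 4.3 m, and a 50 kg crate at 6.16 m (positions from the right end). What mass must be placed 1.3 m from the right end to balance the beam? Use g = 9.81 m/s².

Sum moments about the fulcrum (at 2.5 m from the right end) (the support reaction has zero arm there).
Load: 15 × 9.81 = 147.2 N down at 1 m → arm 1.5 m, τ = 147.2 × 1.5 = 220.8 N·m clockwise.
Lamp: 3.1 × 9.81 = 30.41 N down at 4.3 m → arm 1.8 m, τ = 30.41 × 1.8 = 54.74 N·m counterclockwise.
Crate: 50 × 9.81 = 490.5 N down at 6.16 m → arm 3.66 m, τ = 490.5 × 3.66 = 1795 N·m counterclockwise.
Net moment of known loads = 1629 N·m counterclockwise.
An unknown mass m at 1.3 m has arm 1.2 m; its moment is m·g·1.2 clockwise.
For rotational equilibrium, m × 9.81 × 1.2 = 1629, so m = 1629 / (9.81 × 1.2) = 138 kg.

m ≈ 138 kg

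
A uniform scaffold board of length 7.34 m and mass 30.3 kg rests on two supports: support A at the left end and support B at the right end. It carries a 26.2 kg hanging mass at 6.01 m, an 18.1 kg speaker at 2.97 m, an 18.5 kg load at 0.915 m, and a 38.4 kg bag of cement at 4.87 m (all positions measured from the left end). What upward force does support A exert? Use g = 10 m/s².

About support B:
Beam weight: 30.3 × 10 = 303 N down at 3.67 m → arm 3.67 m, τ = 303 × 3.67 = 1112 N·m counterclockwise.
Hanging mass: 26.2 × 10 = 262 N down at 6.01 m → arm 1.33 m, τ = 262 × 1.33 = 348.5 N·m counterclockwise.
Speaker: 18.1 × 10 = 181 N down at 2.97 m → arm 4.37 m, τ = 181 × 4.37 = 791 N·m counterclockwise.
Load: 18.5 × 10 = 185 N down at 0.915 m → arm 6.425 m, τ = 185 × 6.425 = 1189 N·m counterclockwise.
Bag of cement: 38.4 × 10 = 384 N down at 4.87 m → arm 2.47 m, τ = 384 × 2.47 = 948.5 N·m counterclockwise.
Net load moment about support B = 4389 N·m counterclockwise.
Reaction R at support A is upward at 0 m, arm 7.34 m → moment R × 7.34 clockwise.
For rotational equilibrium, R × 7.34 = 4389, so R = 598 N.

R_A ≈ 598 N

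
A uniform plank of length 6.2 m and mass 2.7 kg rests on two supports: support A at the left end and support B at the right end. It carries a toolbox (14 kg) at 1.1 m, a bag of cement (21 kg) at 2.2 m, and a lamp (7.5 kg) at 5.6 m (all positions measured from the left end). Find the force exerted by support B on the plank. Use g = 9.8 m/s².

Taking torques about support A:
Beam weight: 2.7 × 9.8 = 26.46 N down at 3.1 m → arm 3.1 m, τ = 26.46 × 3.1 = 82.03 N·m clockwise.
Toolbox: 14 × 9.8 = 137.2 N down at 1.1 m → arm 1.1 m, τ = 137.2 × 1.1 = 150.9 N·m clockwise.
Bag of cement: 21 × 9.8 = 205.8 N down at 2.2 m → arm 2.2 m, τ = 205.8 × 2.2 = 452.8 N·m clockwise.
Lamp: 7.5 × 9.8 = 73.5 N down at 5.6 m → arm 5.6 m, τ = 73.5 × 5.6 = 411.6 N·m clockwise.
Net load moment about support A = 1097 N·m clockwise.
Reaction R at support B is upward at 6.2 m, arm 6.2 m → moment R × 6.2 counterclockwise.
Balancing moments: R × 6.2 = 1097, giving R = 177 N.

R_B ≈ 177 N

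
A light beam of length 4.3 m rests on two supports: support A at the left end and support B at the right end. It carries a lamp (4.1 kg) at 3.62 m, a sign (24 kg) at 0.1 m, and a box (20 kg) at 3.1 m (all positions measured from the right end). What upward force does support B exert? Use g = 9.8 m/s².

Sum moments about support A (its reaction then has zero moment arm).
Lamp: 4.1 × 9.8 = 40.18 N down at 3.62 m → arm 0.68 m, τ = 40.18 × 0.68 = 27.32 N·m clockwise.
Sign: 24 × 9.8 = 235.2 N down at 0.1 m → arm 4.2 m, τ = 235.2 × 4.2 = 987.8 N·m clockwise.
Box: 20 × 9.8 = 196 N down at 3.1 m → arm 1.2 m, τ = 196 × 1.2 = 235.2 N·m clockwise.
Net load moment about support A = 1250 N·m clockwise.
Reaction R at support B is upward at 0 m, arm 4.3 m → moment R × 4.3 counterclockwise.
Setting net torque to zero: R × 4.3 = 1250 → R = 291 N.

R_B ≈ 291 N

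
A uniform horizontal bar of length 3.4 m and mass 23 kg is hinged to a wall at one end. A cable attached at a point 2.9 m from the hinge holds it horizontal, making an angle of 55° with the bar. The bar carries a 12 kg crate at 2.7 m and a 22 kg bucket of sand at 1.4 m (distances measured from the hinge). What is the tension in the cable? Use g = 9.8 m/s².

Sum moments about the hinge (the unknown hinge reaction has zero arm there).
Beam weight: 23 × 9.8 = 225.4 N down at 1.7 m → arm 1.7 m, τ = 225.4 × 1.7 = 383.2 N·m clockwise.
Crate: 12 × 9.8 = 117.6 N down at 2.7 m → arm 2.7 m, τ = 117.6 × 2.7 = 317.5 N·m clockwise.
Bucket of sand: 22 × 9.8 = 215.6 N down at 1.4 m → arm 1.4 m, τ = 215.6 × 1.4 = 301.8 N·m clockwise.
Total clockwise load moment = 1002 N·m.
The cable tension T acts at 2.9 m; only its component perpendicular to the bar, T sinθ, produces torque. sin 55° = 0.8192.
Balancing moments: T × 2.9 × 0.8192 = 1002, giving T = 1002 / 2.376 = 422 N.

T ≈ 422 N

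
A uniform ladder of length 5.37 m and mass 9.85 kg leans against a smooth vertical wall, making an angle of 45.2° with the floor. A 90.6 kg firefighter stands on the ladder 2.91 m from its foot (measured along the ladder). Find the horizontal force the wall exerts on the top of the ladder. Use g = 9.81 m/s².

N_wall ≈ 526 N

Choose the foot of the ladder as the axis so the floor normal and friction both act there and drop out.
Ladder weight 9.85×9.81 = 96.63 N acts at 2.685 m along the ladder; its horizontal arm is 2.685·cos45.2° = 1.892 m → τ = 182.8 N·m clockwise.
Firefighter: 90.6×9.81 = 888.8 N at 2.91 m → arm 2.05 m → τ = 1822 N·m clockwise.
Wall normal N acts horizontally at the top; its moment arm is the height L sinθ = 5.37·sin45.2° = 3.81 m, counterclockwise.
Setting net torque to zero: N × 3.81 = 2005 → N = 526 N.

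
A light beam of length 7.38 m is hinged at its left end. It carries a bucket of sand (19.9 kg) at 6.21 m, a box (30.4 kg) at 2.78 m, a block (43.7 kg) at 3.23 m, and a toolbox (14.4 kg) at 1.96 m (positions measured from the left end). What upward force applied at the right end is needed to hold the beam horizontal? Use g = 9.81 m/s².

F ≈ 502 N

Sum moments about the left end (the unknown pivot reaction has zero arm there).
Bucket of sand: 19.9 × 9.81 = 195.2 N down at 6.21 m → arm 6.21 m, τ = 195.2 × 6.21 = 1212 N·m clockwise.
Box: 30.4 × 9.81 = 298.2 N down at 2.78 m → arm 2.78 m, τ = 298.2 × 2.78 = 829 N·m clockwise.
Block: 43.7 × 9.81 = 428.7 N down at 3.23 m → arm 3.23 m, τ = 428.7 × 3.23 = 1385 N·m clockwise.
Toolbox: 14.4 × 9.81 = 141.3 N down at 1.96 m → arm 1.96 m, τ = 141.3 × 1.96 = 276.9 N·m clockwise.
Net moment of the loads = 3703 N·m clockwise.
The upward force F acts at the right end, arm 7.38 m, giving F × 7.38 counterclockwise.
Setting net torque to zero: F × 7.38 = 3703 → F = 3703 / 7.38 = 502 N.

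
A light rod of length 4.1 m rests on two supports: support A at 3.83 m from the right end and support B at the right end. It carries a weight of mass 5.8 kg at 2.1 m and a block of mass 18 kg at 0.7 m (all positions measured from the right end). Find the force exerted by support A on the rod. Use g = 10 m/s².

R_A ≈ 64.7 N

Taking torques about support B:
Weight: 5.8 × 10 = 58 N down at 2.1 m → arm 2.1 m, τ = 58 × 2.1 = 121.8 N·m counterclockwise.
Block: 18 × 10 = 180 N down at 0.7 m → arm 0.7 m, τ = 180 × 0.7 = 126 N·m counterclockwise.
Net load moment about support B = 247.8 N·m counterclockwise.
Reaction R at support A is upward at 3.83 m, arm 3.83 m → moment R × 3.83 clockwise.
Balancing moments: R × 3.83 = 247.8, giving R = 64.7 N.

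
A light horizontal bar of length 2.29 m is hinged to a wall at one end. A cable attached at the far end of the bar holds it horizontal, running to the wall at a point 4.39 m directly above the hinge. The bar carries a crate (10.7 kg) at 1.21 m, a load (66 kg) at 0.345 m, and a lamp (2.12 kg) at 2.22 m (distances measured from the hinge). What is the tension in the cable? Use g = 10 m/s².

T ≈ 199 N

Taking torques about the hinge:
Crate: 10.7 × 10 = 107 N down at 1.21 m → arm 1.21 m, τ = 107 × 1.21 = 129.5 N·m clockwise.
Load: 66 × 10 = 660 N down at 0.345 m → arm 0.345 m, τ = 660 × 0.345 = 227.7 N·m clockwise.
Lamp: 2.12 × 10 = 21.2 N down at 2.22 m → arm 2.22 m, τ = 21.2 × 2.22 = 47.06 N·m clockwise.
Total clockwise load moment = 404.3 N·m.
The cable tension T acts at 2.29 m; only its component perpendicular to the bar, T sinθ, produces torque. sinθ = h/√(h²+d²) = 4.39/√(4.39²+2.29²) = 0.8866.
Στ = 0 ⇒ T × 2.29 × 0.8866 = 404.3 ⇒ T = 404.3 / 2.03 = 199 N.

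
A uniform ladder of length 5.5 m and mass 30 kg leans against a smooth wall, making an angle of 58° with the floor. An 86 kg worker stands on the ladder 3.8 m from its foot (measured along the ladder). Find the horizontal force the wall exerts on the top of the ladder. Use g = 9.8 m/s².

N_wall ≈ 456 N

Sum moments about the foot of the ladder (the floor normal and friction both act there and drop out).
Ladder weight 30×9.8 = 294 N acts at 2.75 m along the ladder; its horizontal arm is 2.75·cos58° = 1.457 m → τ = 428.4 N·m clockwise.
Worker: 86×9.8 = 842.8 N at 3.8 m → arm 2.014 m → τ = 1697 N·m clockwise.
Wall normal N acts horizontally at the top; its moment arm is the height L sinθ = 5.5·sin58° = 4.664 m, counterclockwise.
Στ = 0 ⇒ N × 4.664 = 2125 ⇒ N = 456 N.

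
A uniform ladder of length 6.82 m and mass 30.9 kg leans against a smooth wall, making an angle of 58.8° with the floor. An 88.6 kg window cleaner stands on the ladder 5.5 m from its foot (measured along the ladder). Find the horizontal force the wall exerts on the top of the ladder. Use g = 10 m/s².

About the foot of the ladder:
Ladder weight 30.9×10 = 309 N acts at 3.41 m along the ladder; its horizontal arm is 3.41·cos58.8° = 1.766 m → τ = 545.7 N·m clockwise.
Window cleaner: 88.6×10 = 886 N at 5.5 m → arm 2.849 m → τ = 2524 N·m clockwise.
Wall normal N acts horizontally at the top; its moment arm is the height L sinθ = 6.82·sin58.8° = 5.834 m, counterclockwise.
Balancing moments: N × 5.834 = 3070, giving N = 526 N.

N_wall ≈ 526 N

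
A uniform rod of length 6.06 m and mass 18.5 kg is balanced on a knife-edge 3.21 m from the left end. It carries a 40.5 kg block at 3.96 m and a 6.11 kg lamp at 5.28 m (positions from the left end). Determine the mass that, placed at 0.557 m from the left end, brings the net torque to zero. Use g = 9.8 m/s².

m ≈ 15 kg

Taking torques about the knife-edge (at 3.21 m from the left end):
Beam weight: 18.5 × 9.8 = 181.3 N down at 3.03 m → arm 0.18 m, τ = 181.3 × 0.18 = 32.63 N·m counterclockwise.
Block: 40.5 × 9.8 = 396.9 N down at 3.96 m → arm 0.75 m, τ = 396.9 × 0.75 = 297.7 N·m clockwise.
Lamp: 6.11 × 9.8 = 59.88 N down at 5.28 m → arm 2.07 m, τ = 59.88 × 2.07 = 124 N·m clockwise.
Net moment of known loads = 389.1 N·m clockwise.
An unknown mass m at 0.557 m has arm 2.653 m; its moment is m·g·2.653 counterclockwise.
Στ = 0 ⇒ m × 9.8 × 2.653 = 389.1 ⇒ m = 389.1 / (9.8 × 2.653) = 15 kg.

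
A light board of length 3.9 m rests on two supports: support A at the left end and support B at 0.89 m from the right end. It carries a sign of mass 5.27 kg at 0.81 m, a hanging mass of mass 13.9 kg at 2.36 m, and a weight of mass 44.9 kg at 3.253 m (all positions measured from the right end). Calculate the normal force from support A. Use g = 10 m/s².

R_A ≈ 419 N

Taking torques about support B:
Sign: 5.27 × 10 = 52.7 N down at 0.81 m → arm 0.08 m, τ = 52.7 × 0.08 = 4.216 N·m clockwise.
Hanging mass: 13.9 × 10 = 139 N down at 2.36 m → arm 1.47 m, τ = 139 × 1.47 = 204.3 N·m counterclockwise.
Weight: 44.9 × 10 = 449 N down at 3.253 m → arm 2.363 m, τ = 449 × 2.363 = 1061 N·m counterclockwise.
Net load moment about support B = 1261 N·m counterclockwise.
Reaction R at support A is upward at 3.9 m, arm 3.01 m → moment R × 3.01 clockwise.
Balancing moments: R × 3.01 = 1261, giving R = 419 N.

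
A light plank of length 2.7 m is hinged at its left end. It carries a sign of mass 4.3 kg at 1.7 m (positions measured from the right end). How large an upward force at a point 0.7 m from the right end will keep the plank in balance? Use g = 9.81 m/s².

F ≈ 21.1 N

Sum moments about the left end (the unknown pivot reaction has zero arm there).
Sign: 4.3 × 9.81 = 42.18 N down at 1.7 m → arm 1 m, τ = 42.18 × 1 = 42.18 N·m clockwise.
Net moment of the loads = 42.18 N·m clockwise.
The upward force F acts at a point 0.7 m from the right end, arm 2 m, giving F × 2 counterclockwise.
Setting net torque to zero: F × 2 = 42.18 → F = 42.18 / 2 = 21.1 N.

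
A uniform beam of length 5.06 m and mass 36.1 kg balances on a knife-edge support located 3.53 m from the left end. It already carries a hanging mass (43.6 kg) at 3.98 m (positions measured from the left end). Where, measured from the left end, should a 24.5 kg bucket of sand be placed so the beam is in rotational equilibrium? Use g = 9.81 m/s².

Choose the knife-edge support (at 3.53 m from the left end) as the axis so the support reaction has zero arm there.
Beam weight: 36.1 × 9.81 = 354.1 N down at 2.53 m → arm 1 m, τ = 354.1 × 1 = 354.1 N·m counterclockwise.
Hanging mass: 43.6 × 9.81 = 427.7 N down at 3.98 m → arm 0.45 m, τ = 427.7 × 0.45 = 192.5 N·m clockwise.
Net moment of existing loads = 161.6 N·m counterclockwise.
The bucket of sand weighs 24.5 × 9.81 = 240.3 N and must supply an equal clockwise moment, so its lever arm about the knife-edge support is 161.6 / 240.3 = 0.672 m.
That puts it at 3.53 + 0.672 = 4.2 m from the left end.

x ≈ 4.2 m from the left end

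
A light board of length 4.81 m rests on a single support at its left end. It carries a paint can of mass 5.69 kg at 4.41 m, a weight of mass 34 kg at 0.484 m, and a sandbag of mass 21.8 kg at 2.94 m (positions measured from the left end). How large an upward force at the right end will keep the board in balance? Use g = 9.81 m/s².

Sum moments about the left end (the unknown pivot reaction has zero arm there).
Paint can: 5.69 × 9.81 = 55.82 N down at 4.41 m → arm 4.41 m, τ = 55.82 × 4.41 = 246.2 N·m clockwise.
Weight: 34 × 9.81 = 333.5 N down at 0.484 m → arm 0.484 m, τ = 333.5 × 0.484 = 161.4 N·m clockwise.
Sandbag: 21.8 × 9.81 = 213.9 N down at 2.94 m → arm 2.94 m, τ = 213.9 × 2.94 = 628.9 N·m clockwise.
Net moment of the loads = 1036 N·m clockwise.
The upward force F acts at the right end, arm 4.81 m, giving F × 4.81 counterclockwise.
Balancing moments: F × 4.81 = 1036, giving F = 1036 / 4.81 = 215 N.

F ≈ 215 N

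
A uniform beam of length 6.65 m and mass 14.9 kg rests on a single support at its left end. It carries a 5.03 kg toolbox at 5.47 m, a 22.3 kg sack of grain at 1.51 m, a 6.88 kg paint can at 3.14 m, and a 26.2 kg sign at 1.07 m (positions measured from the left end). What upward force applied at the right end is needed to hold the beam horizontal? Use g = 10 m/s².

Taking torques about the left end:
Beam weight: 14.9 × 10 = 149 N down at 3.325 m → arm 3.325 m, τ = 149 × 3.325 = 495.4 N·m clockwise.
Toolbox: 5.03 × 10 = 50.3 N down at 5.47 m → arm 5.47 m, τ = 50.3 × 5.47 = 275.1 N·m clockwise.
Sack of grain: 22.3 × 10 = 223 N down at 1.51 m → arm 1.51 m, τ = 223 × 1.51 = 336.7 N·m clockwise.
Paint can: 6.88 × 10 = 68.8 N down at 3.14 m → arm 3.14 m, τ = 68.8 × 3.14 = 216 N·m clockwise.
Sign: 26.2 × 10 = 262 N down at 1.07 m → arm 1.07 m, τ = 262 × 1.07 = 280.3 N·m clockwise.
Net moment of the loads = 1604 N·m clockwise.
The upward force F acts at the right end, arm 6.65 m, giving F × 6.65 counterclockwise.
Balancing moments: F × 6.65 = 1604, giving F = 1604 / 6.65 = 241 N.

F ≈ 241 N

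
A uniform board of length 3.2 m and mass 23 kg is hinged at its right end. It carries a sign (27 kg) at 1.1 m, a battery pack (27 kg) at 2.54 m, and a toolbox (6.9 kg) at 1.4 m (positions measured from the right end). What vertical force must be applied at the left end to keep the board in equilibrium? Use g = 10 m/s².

Taking torques about the right end:
Beam weight: 23 × 10 = 230 N down at 1.6 m → arm 1.6 m, τ = 230 × 1.6 = 368 N·m counterclockwise.
Sign: 27 × 10 = 270 N down at 1.1 m → arm 1.1 m, τ = 270 × 1.1 = 297 N·m counterclockwise.
Battery pack: 27 × 10 = 270 N down at 2.54 m → arm 2.54 m, τ = 270 × 2.54 = 685.8 N·m counterclockwise.
Toolbox: 6.9 × 10 = 69 N down at 1.4 m → arm 1.4 m, τ = 69 × 1.4 = 96.6 N·m counterclockwise.
Net moment of the loads = 1447 N·m counterclockwise.
The upward force F acts at the left end, arm 3.2 m, giving F × 3.2 clockwise.
Στ = 0 ⇒ F × 3.2 = 1447 ⇒ F = 1447 / 3.2 = 452 N.

F ≈ 452 N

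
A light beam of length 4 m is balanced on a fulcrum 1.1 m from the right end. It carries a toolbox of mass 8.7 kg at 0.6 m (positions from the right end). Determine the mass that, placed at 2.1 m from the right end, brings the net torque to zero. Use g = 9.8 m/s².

m ≈ 4.35 kg

About the fulcrum (at 1.1 m from the right end):
Toolbox: 8.7 × 9.8 = 85.26 N down at 0.6 m → arm 0.5 m, τ = 85.26 × 0.5 = 42.63 N·m clockwise.
Net moment of known loads = 42.63 N·m clockwise.
An unknown mass m at 2.1 m has arm 1 m; its moment is m·g·1 counterclockwise.
Balancing moments: m × 9.8 × 1 = 42.63, giving m = 42.63 / (9.8 × 1) = 4.35 kg.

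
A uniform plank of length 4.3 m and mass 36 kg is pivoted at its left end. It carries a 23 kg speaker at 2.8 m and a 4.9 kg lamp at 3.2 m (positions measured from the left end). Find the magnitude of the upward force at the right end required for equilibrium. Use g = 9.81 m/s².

Take moments about the left end.
Beam weight: 36 × 9.81 = 353.2 N down at 2.15 m → arm 2.15 m, τ = 353.2 × 2.15 = 759.4 N·m clockwise.
Speaker: 23 × 9.81 = 225.6 N down at 2.8 m → arm 2.8 m, τ = 225.6 × 2.8 = 631.7 N·m clockwise.
Lamp: 4.9 × 9.81 = 48.07 N down at 3.2 m → arm 3.2 m, τ = 48.07 × 3.2 = 153.8 N·m clockwise.
Net moment of the loads = 1545 N·m clockwise.
The upward force F acts at the right end, arm 4.3 m, giving F × 4.3 counterclockwise.
Balancing moments: F × 4.3 = 1545, giving F = 1545 / 4.3 = 359 N.

F ≈ 359 N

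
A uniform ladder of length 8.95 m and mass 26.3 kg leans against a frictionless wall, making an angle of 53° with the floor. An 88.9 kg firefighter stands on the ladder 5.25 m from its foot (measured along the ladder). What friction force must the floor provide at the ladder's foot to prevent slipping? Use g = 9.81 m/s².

f ≈ 483 N

Choose the foot of the ladder as the axis so the floor normal and friction both act there and drop out.
Ladder weight 26.3×9.81 = 258 N acts at 4.475 m along the ladder; its horizontal arm is 4.475·cos53° = 2.693 m → τ = 694.8 N·m clockwise.
Firefighter: 88.9×9.81 = 872.1 N at 5.25 m → arm 3.16 m → τ = 2756 N·m clockwise.
Wall normal N acts horizontally at the top; its moment arm is the height L sinθ = 8.95·sin53° = 7.148 m, counterclockwise.
Setting net torque to zero: N × 7.148 = 3451 → N = 483 N.
ΣFx = 0: friction at the foot balances the wall's push, so f = N_wall = 483 N.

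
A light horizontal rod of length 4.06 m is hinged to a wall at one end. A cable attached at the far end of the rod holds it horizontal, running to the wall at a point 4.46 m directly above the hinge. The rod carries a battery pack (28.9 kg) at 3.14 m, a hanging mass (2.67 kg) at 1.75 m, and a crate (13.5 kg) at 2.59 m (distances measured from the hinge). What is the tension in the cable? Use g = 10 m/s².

T ≈ 434 N

Choose the hinge as the axis so the unknown hinge reaction has zero arm there.
Battery pack: 28.9 × 10 = 289 N down at 3.14 m → arm 3.14 m, τ = 289 × 3.14 = 907.5 N·m clockwise.
Hanging mass: 2.67 × 10 = 26.7 N down at 1.75 m → arm 1.75 m, τ = 26.7 × 1.75 = 46.73 N·m clockwise.
Crate: 13.5 × 10 = 135 N down at 2.59 m → arm 2.59 m, τ = 135 × 2.59 = 349.6 N·m clockwise.
Total clockwise load moment = 1304 N·m.
The cable tension T acts at 4.06 m; only its component perpendicular to the rod, T sinθ, produces torque. sinθ = h/√(h²+d²) = 4.46/√(4.46²+4.06²) = 0.7395.
Setting net torque to zero: T × 4.06 × 0.7395 = 1304 → T = 1304 / 3.002 = 434 N.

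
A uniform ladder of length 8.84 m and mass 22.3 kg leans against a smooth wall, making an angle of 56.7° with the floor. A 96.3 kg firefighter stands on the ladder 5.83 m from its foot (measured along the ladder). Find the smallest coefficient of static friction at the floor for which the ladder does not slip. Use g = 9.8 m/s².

μ_min ≈ 0.414

Take moments about the foot of the ladder.
Ladder weight 22.3×9.8 = 218.5 N acts at 4.42 m along the ladder; its horizontal arm is 4.42·cos56.7° = 2.427 m → τ = 530.3 N·m clockwise.
Firefighter: 96.3×9.8 = 943.7 N at 5.83 m → arm 3.201 m → τ = 3021 N·m clockwise.
Wall normal N acts horizontally at the top; its moment arm is the height L sinθ = 8.84·sin56.7° = 7.389 m, counterclockwise.
Balancing moments: N × 7.389 = 3551, giving N = 480.6 N.
ΣFx = 0 ⇒ f = N_wall = 480.6 N. ΣFy = 0 ⇒ N_floor = 1162 N.
μ_min = f / N_floor = 480.6 / 1162 = 0.414.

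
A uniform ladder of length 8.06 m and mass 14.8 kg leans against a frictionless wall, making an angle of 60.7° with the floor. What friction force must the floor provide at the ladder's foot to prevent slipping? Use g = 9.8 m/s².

About the foot of the ladder:
Ladder weight 14.8×9.8 = 145 N acts at 4.03 m along the ladder; its horizontal arm is 4.03·cos60.7° = 1.972 m → τ = 285.9 N·m clockwise.
Wall normal N acts horizontally at the top; its moment arm is the height L sinθ = 8.06·sin60.7° = 7.029 m, counterclockwise.
For rotational equilibrium, N × 7.029 = 285.9, so N = 40.7 N.
ΣFx = 0: friction at the foot balances the wall's push, so f = N_wall = 40.7 N.

f ≈ 40.7 N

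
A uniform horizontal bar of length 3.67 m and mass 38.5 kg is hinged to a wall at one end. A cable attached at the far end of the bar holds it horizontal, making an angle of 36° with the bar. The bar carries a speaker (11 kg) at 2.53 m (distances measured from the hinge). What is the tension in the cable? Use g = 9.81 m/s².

T ≈ 448 N

Choose the hinge as the axis so the unknown hinge reaction has zero arm there.
Beam weight: 38.5 × 9.81 = 377.7 N down at 1.835 m → arm 1.835 m, τ = 377.7 × 1.835 = 693.1 N·m clockwise.
Speaker: 11 × 9.81 = 107.9 N down at 2.53 m → arm 2.53 m, τ = 107.9 × 2.53 = 273 N·m clockwise.
Total clockwise load moment = 966.1 N·m.
The cable tension T acts at 3.67 m; only its component perpendicular to the bar, T sinθ, produces torque. sin 36° = 0.5878.
Στ = 0 ⇒ T × 3.67 × 0.5878 = 966.1 ⇒ T = 966.1 / 2.157 = 448 N.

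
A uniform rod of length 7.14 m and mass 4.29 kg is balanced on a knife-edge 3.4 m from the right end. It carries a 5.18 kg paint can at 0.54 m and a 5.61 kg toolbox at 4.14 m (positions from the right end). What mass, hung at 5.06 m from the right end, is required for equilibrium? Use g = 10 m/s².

m ≈ 5.98 kg

Sum moments about the knife-edge (at 3.4 m from the right end) (the support reaction has zero arm there).
Beam weight: 4.29 × 10 = 42.9 N down at 3.57 m → arm 0.17 m, τ = 42.9 × 0.17 = 7.293 N·m counterclockwise.
Paint can: 5.18 × 10 = 51.8 N down at 0.54 m → arm 2.86 m, τ = 51.8 × 2.86 = 148.1 N·m clockwise.
Toolbox: 5.61 × 10 = 56.1 N down at 4.14 m → arm 0.74 m, τ = 56.1 × 0.74 = 41.51 N·m counterclockwise.
Net moment of known loads = 99.3 N·m clockwise.
An unknown mass m at 5.06 m has arm 1.66 m; its moment is m·g·1.66 counterclockwise.
Balancing moments: m × 10 × 1.66 = 99.3, giving m = 99.3 / (10 × 1.66) = 5.98 kg.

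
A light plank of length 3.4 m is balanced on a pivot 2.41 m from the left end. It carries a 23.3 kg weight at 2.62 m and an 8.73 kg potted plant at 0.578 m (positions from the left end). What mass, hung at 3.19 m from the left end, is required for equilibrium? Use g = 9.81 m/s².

m ≈ 14.2 kg

About the pivot (at 2.41 m from the left end):
Weight: 23.3 × 9.81 = 228.6 N down at 2.62 m → arm 0.21 m, τ = 228.6 × 0.21 = 48.01 N·m clockwise.
Potted plant: 8.73 × 9.81 = 85.64 N down at 0.578 m → arm 1.832 m, τ = 85.64 × 1.832 = 156.9 N·m counterclockwise.
Net moment of known loads = 108.9 N·m counterclockwise.
An unknown mass m at 3.19 m has arm 0.78 m; its moment is m·g·0.78 clockwise.
Balancing moments: m × 9.81 × 0.78 = 108.9, giving m = 108.9 / (9.81 × 0.78) = 14.2 kg.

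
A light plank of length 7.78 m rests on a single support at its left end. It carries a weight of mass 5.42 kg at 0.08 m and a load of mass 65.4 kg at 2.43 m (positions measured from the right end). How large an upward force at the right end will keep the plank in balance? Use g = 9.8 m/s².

Choose the left end as the axis so the unknown pivot reaction has zero arm there.
Weight: 5.42 × 9.8 = 53.12 N down at 0.08 m → arm 7.7 m, τ = 53.12 × 7.7 = 409 N·m clockwise.
Load: 65.4 × 9.8 = 640.9 N down at 2.43 m → arm 5.35 m, τ = 640.9 × 5.35 = 3429 N·m clockwise.
Net moment of the loads = 3838 N·m clockwise.
The upward force F acts at the right end, arm 7.78 m, giving F × 7.78 counterclockwise.
Setting net torque to zero: F × 7.78 = 3838 → F = 3838 / 7.78 = 493 N.

F ≈ 493 N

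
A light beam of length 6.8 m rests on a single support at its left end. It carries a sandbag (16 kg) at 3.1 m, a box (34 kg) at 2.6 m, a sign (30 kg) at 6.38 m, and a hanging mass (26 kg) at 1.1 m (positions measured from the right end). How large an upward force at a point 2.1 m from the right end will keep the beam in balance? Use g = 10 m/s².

Sum moments about the left end (the unknown pivot reaction has zero arm there).
Sandbag: 16 × 10 = 160 N down at 3.1 m → arm 3.7 m, τ = 160 × 3.7 = 592 N·m clockwise.
Box: 34 × 10 = 340 N down at 2.6 m → arm 4.2 m, τ = 340 × 4.2 = 1428 N·m clockwise.
Sign: 30 × 10 = 300 N down at 6.38 m → arm 0.42 m, τ = 300 × 0.42 = 126 N·m clockwise.
Hanging mass: 26 × 10 = 260 N down at 1.1 m → arm 5.7 m, τ = 260 × 5.7 = 1482 N·m clockwise.
Net moment of the loads = 3628 N·m clockwise.
The upward force F acts at a point 2.1 m from the right end, arm 4.7 m, giving F × 4.7 counterclockwise.
For rotational equilibrium, F × 4.7 = 3628, so F = 3628 / 4.7 = 772 N.

F ≈ 772 N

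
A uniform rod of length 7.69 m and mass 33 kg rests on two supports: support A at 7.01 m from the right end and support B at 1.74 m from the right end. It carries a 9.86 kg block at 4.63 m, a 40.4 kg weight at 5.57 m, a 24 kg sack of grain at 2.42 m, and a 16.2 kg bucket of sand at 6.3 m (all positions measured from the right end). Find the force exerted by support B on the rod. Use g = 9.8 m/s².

Taking torques about support A:
Beam weight: 33 × 9.8 = 323.4 N down at 3.845 m → arm 3.165 m, τ = 323.4 × 3.165 = 1024 N·m clockwise.
Block: 9.86 × 9.8 = 96.63 N down at 4.63 m → arm 2.38 m, τ = 96.63 × 2.38 = 230 N·m clockwise.
Weight: 40.4 × 9.8 = 395.9 N down at 5.57 m → arm 1.44 m, τ = 395.9 × 1.44 = 570.1 N·m clockwise.
Sack of grain: 24 × 9.8 = 235.2 N down at 2.42 m → arm 4.59 m, τ = 235.2 × 4.59 = 1080 N·m clockwise.
Bucket of sand: 16.2 × 9.8 = 158.8 N down at 6.3 m → arm 0.71 m, τ = 158.8 × 0.71 = 112.7 N·m clockwise.
Net load moment about support A = 3017 N·m clockwise.
Reaction R at support B is upward at 1.74 m, arm 5.27 m → moment R × 5.27 counterclockwise.
Στ = 0 ⇒ R × 5.27 = 3017 ⇒ R = 572 N.

R_B ≈ 572 N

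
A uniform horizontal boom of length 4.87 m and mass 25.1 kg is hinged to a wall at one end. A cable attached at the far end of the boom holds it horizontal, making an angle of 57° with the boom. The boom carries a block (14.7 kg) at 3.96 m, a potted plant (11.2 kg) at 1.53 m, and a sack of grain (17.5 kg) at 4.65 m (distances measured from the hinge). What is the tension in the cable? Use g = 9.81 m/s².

Sum moments about the hinge (the unknown hinge reaction has zero arm there).
Beam weight: 25.1 × 9.81 = 246.2 N down at 2.435 m → arm 2.435 m, τ = 246.2 × 2.435 = 599.5 N·m clockwise.
Block: 14.7 × 9.81 = 144.2 N down at 3.96 m → arm 3.96 m, τ = 144.2 × 3.96 = 571 N·m clockwise.
Potted plant: 11.2 × 9.81 = 109.9 N down at 1.53 m → arm 1.53 m, τ = 109.9 × 1.53 = 168.1 N·m clockwise.
Sack of grain: 17.5 × 9.81 = 171.7 N down at 4.65 m → arm 4.65 m, τ = 171.7 × 4.65 = 798.4 N·m clockwise.
Total clockwise load moment = 2137 N·m.
The cable tension T acts at 4.87 m; only its component perpendicular to the boom, T sinθ, produces torque. sin 57° = 0.8387.
For rotational equilibrium, T × 4.87 × 0.8387 = 2137, so T = 2137 / 4.084 = 523 N.

T ≈ 523 N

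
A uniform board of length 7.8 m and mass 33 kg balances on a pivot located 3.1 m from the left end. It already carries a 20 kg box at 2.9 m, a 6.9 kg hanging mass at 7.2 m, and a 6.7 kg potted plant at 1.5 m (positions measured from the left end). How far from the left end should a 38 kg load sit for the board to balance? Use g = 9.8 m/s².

Sum moments about the pivot (at 3.1 m from the left end) (the support reaction has zero arm there).
Beam weight: 33 × 9.8 = 323.4 N down at 3.9 m → arm 0.8 m, τ = 323.4 × 0.8 = 258.7 N·m clockwise.
Box: 20 × 9.8 = 196 N down at 2.9 m → arm 0.2 m, τ = 196 × 0.2 = 39.2 N·m counterclockwise.
Hanging mass: 6.9 × 9.8 = 67.62 N down at 7.2 m → arm 4.1 m, τ = 67.62 × 4.1 = 277.2 N·m clockwise.
Potted plant: 6.7 × 9.8 = 65.66 N down at 1.5 m → arm 1.6 m, τ = 65.66 × 1.6 = 105.1 N·m counterclockwise.
Net moment of existing loads = 391.6 N·m clockwise.
The load weighs 38 × 9.8 = 372.4 N and must supply an equal counterclockwise moment, so its lever arm about the pivot is 391.6 / 372.4 = 1.05 m.
That puts it at 3.1 − 1.05 = 2.05 m from the left end.

x ≈ 2.05 m from the left end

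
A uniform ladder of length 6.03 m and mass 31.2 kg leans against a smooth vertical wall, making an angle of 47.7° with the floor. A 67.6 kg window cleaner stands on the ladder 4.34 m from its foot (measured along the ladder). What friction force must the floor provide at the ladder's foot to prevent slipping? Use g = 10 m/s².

Choose the foot of the ladder as the axis so the floor normal and friction both act there and drop out.
Ladder weight 31.2×10 = 312 N acts at 3.015 m along the ladder; its horizontal arm is 3.015·cos47.7° = 2.029 m → τ = 633 N·m clockwise.
Window cleaner: 67.6×10 = 676 N at 4.34 m → arm 2.921 m → τ = 1975 N·m clockwise.
Wall normal N acts horizontally at the top; its moment arm is the height L sinθ = 6.03·sin47.7° = 4.46 m, counterclockwise.
Balancing moments: N × 4.46 = 2608, giving N = 585 N.
ΣFx = 0: friction at the foot balances the wall's push, so f = N_wall = 585 N.

f ≈ 585 N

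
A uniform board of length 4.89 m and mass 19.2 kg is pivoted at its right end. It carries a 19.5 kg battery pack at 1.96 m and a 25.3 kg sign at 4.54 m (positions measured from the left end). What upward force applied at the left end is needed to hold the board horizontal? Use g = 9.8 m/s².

Taking torques about the right end:
Beam weight: 19.2 × 9.8 = 188.2 N down at 2.445 m → arm 2.445 m, τ = 188.2 × 2.445 = 460.1 N·m counterclockwise.
Battery pack: 19.5 × 9.8 = 191.1 N down at 1.96 m → arm 2.93 m, τ = 191.1 × 2.93 = 559.9 N·m counterclockwise.
Sign: 25.3 × 9.8 = 247.9 N down at 4.54 m → arm 0.35 m, τ = 247.9 × 0.35 = 86.77 N·m counterclockwise.
Net moment of the loads = 1107 N·m counterclockwise.
The upward force F acts at the left end, arm 4.89 m, giving F × 4.89 clockwise.
For rotational equilibrium, F × 4.89 = 1107, so F = 1107 / 4.89 = 226 N.

F ≈ 226 N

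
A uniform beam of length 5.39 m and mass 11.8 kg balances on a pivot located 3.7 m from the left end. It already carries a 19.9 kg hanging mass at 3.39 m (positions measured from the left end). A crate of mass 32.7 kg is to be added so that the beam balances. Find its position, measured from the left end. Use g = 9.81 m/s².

Choose the pivot (at 3.7 m from the left end) as the axis so the support reaction has zero arm there.
Beam weight: 11.8 × 9.81 = 115.8 N down at 2.695 m → arm 1.005 m, τ = 115.8 × 1.005 = 116.4 N·m counterclockwise.
Hanging mass: 19.9 × 9.81 = 195.2 N down at 3.39 m → arm 0.31 m, τ = 195.2 × 0.31 = 60.51 N·m counterclockwise.
Net moment of existing loads = 176.9 N·m counterclockwise.
The crate weighs 32.7 × 9.81 = 320.8 N and must supply an equal clockwise moment, so its lever arm about the pivot is 176.9 / 320.8 = 0.551 m.
That puts it at 3.7 + 0.551 = 4.25 m from the left end.

x ≈ 4.25 m from the left end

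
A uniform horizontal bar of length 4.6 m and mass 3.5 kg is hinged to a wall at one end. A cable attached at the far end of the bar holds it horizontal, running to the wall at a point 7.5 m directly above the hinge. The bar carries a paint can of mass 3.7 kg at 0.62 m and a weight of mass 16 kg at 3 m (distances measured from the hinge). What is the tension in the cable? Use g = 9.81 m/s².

Taking torques about the hinge:
Beam weight: 3.5 × 9.81 = 34.34 N down at 2.3 m → arm 2.3 m, τ = 34.34 × 2.3 = 78.98 N·m clockwise.
Paint can: 3.7 × 9.81 = 36.3 N down at 0.62 m → arm 0.62 m, τ = 36.3 × 0.62 = 22.51 N·m clockwise.
Weight: 16 × 9.81 = 157 N down at 3 m → arm 3 m, τ = 157 × 3 = 471 N·m clockwise.
Total clockwise load moment = 572.5 N·m.
The cable tension T acts at 4.6 m; only its component perpendicular to the bar, T sinθ, produces torque. sinθ = h/√(h²+d²) = 7.5/√(7.5²+4.6²) = 0.8524.
For rotational equilibrium, T × 4.6 × 0.8524 = 572.5, so T = 572.5 / 3.921 = 146 N.

T ≈ 146 N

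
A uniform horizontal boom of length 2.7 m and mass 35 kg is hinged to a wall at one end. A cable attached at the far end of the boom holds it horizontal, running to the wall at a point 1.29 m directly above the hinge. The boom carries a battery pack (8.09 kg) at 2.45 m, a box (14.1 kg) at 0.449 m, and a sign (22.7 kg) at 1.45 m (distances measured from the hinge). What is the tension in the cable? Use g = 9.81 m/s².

Sum moments about the hinge (the unknown hinge reaction has zero arm there).
Beam weight: 35 × 9.81 = 343.4 N down at 1.35 m → arm 1.35 m, τ = 343.4 × 1.35 = 463.6 N·m clockwise.
Battery pack: 8.09 × 9.81 = 79.36 N down at 2.45 m → arm 2.45 m, τ = 79.36 × 2.45 = 194.4 N·m clockwise.
Box: 14.1 × 9.81 = 138.3 N down at 0.449 m → arm 0.449 m, τ = 138.3 × 0.449 = 62.1 N·m clockwise.
Sign: 22.7 × 9.81 = 222.7 N down at 1.45 m → arm 1.45 m, τ = 222.7 × 1.45 = 322.9 N·m clockwise.
Total clockwise load moment = 1043 N·m.
The cable tension T acts at 2.7 m; only its component perpendicular to the boom, T sinθ, produces torque. sinθ = h/√(h²+d²) = 1.29/√(1.29²+2.7²) = 0.4311.
For rotational equilibrium, T × 2.7 × 0.4311 = 1043, so T = 1043 / 1.164 = 896 N.

T ≈ 896 N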